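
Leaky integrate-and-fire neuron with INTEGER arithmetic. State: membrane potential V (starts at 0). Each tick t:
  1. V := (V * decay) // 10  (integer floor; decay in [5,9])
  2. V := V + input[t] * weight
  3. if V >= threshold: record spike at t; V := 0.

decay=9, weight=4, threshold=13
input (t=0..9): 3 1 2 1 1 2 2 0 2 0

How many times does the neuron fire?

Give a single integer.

Answer: 3

Derivation:
t=0: input=3 -> V=12
t=1: input=1 -> V=0 FIRE
t=2: input=2 -> V=8
t=3: input=1 -> V=11
t=4: input=1 -> V=0 FIRE
t=5: input=2 -> V=8
t=6: input=2 -> V=0 FIRE
t=7: input=0 -> V=0
t=8: input=2 -> V=8
t=9: input=0 -> V=7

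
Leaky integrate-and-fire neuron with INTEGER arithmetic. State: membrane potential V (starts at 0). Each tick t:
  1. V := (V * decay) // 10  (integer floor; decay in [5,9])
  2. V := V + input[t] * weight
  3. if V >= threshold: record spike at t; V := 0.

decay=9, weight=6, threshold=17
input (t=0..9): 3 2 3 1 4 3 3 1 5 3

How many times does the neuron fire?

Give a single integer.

Answer: 7

Derivation:
t=0: input=3 -> V=0 FIRE
t=1: input=2 -> V=12
t=2: input=3 -> V=0 FIRE
t=3: input=1 -> V=6
t=4: input=4 -> V=0 FIRE
t=5: input=3 -> V=0 FIRE
t=6: input=3 -> V=0 FIRE
t=7: input=1 -> V=6
t=8: input=5 -> V=0 FIRE
t=9: input=3 -> V=0 FIRE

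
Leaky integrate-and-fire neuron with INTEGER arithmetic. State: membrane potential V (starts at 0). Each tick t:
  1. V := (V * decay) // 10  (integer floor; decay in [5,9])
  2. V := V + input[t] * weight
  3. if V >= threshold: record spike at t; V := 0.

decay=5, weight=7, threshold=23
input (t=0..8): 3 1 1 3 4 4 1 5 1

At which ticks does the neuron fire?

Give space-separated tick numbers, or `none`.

t=0: input=3 -> V=21
t=1: input=1 -> V=17
t=2: input=1 -> V=15
t=3: input=3 -> V=0 FIRE
t=4: input=4 -> V=0 FIRE
t=5: input=4 -> V=0 FIRE
t=6: input=1 -> V=7
t=7: input=5 -> V=0 FIRE
t=8: input=1 -> V=7

Answer: 3 4 5 7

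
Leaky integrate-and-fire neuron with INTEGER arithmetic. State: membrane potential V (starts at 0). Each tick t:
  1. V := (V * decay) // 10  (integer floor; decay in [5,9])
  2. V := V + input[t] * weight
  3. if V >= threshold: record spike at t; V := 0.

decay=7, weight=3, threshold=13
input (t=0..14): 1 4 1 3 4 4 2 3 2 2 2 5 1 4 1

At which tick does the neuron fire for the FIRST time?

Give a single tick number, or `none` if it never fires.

Answer: 1

Derivation:
t=0: input=1 -> V=3
t=1: input=4 -> V=0 FIRE
t=2: input=1 -> V=3
t=3: input=3 -> V=11
t=4: input=4 -> V=0 FIRE
t=5: input=4 -> V=12
t=6: input=2 -> V=0 FIRE
t=7: input=3 -> V=9
t=8: input=2 -> V=12
t=9: input=2 -> V=0 FIRE
t=10: input=2 -> V=6
t=11: input=5 -> V=0 FIRE
t=12: input=1 -> V=3
t=13: input=4 -> V=0 FIRE
t=14: input=1 -> V=3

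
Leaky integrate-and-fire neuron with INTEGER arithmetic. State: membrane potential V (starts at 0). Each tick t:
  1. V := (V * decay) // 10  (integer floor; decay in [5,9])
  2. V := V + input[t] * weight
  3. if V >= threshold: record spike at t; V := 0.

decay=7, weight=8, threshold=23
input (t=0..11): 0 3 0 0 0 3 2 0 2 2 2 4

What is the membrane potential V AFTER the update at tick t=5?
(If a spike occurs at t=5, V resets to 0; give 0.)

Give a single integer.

t=0: input=0 -> V=0
t=1: input=3 -> V=0 FIRE
t=2: input=0 -> V=0
t=3: input=0 -> V=0
t=4: input=0 -> V=0
t=5: input=3 -> V=0 FIRE
t=6: input=2 -> V=16
t=7: input=0 -> V=11
t=8: input=2 -> V=0 FIRE
t=9: input=2 -> V=16
t=10: input=2 -> V=0 FIRE
t=11: input=4 -> V=0 FIRE

Answer: 0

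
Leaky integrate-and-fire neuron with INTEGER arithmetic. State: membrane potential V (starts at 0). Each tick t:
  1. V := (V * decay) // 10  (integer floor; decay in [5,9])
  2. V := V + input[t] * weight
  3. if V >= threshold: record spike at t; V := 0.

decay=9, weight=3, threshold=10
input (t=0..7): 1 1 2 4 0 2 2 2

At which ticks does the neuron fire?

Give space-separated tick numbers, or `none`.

Answer: 2 3 6

Derivation:
t=0: input=1 -> V=3
t=1: input=1 -> V=5
t=2: input=2 -> V=0 FIRE
t=3: input=4 -> V=0 FIRE
t=4: input=0 -> V=0
t=5: input=2 -> V=6
t=6: input=2 -> V=0 FIRE
t=7: input=2 -> V=6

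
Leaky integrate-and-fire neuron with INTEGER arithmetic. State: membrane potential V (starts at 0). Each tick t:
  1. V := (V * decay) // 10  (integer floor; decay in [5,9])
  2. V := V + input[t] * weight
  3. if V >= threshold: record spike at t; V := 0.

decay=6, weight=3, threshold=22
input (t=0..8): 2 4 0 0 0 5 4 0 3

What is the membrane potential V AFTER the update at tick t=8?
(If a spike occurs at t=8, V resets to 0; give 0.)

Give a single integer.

Answer: 16

Derivation:
t=0: input=2 -> V=6
t=1: input=4 -> V=15
t=2: input=0 -> V=9
t=3: input=0 -> V=5
t=4: input=0 -> V=3
t=5: input=5 -> V=16
t=6: input=4 -> V=21
t=7: input=0 -> V=12
t=8: input=3 -> V=16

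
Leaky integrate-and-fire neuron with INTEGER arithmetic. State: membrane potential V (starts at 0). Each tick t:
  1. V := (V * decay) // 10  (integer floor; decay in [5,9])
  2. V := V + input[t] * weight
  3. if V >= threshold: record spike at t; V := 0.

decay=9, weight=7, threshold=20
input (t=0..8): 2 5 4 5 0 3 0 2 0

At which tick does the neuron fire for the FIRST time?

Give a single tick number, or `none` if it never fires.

t=0: input=2 -> V=14
t=1: input=5 -> V=0 FIRE
t=2: input=4 -> V=0 FIRE
t=3: input=5 -> V=0 FIRE
t=4: input=0 -> V=0
t=5: input=3 -> V=0 FIRE
t=6: input=0 -> V=0
t=7: input=2 -> V=14
t=8: input=0 -> V=12

Answer: 1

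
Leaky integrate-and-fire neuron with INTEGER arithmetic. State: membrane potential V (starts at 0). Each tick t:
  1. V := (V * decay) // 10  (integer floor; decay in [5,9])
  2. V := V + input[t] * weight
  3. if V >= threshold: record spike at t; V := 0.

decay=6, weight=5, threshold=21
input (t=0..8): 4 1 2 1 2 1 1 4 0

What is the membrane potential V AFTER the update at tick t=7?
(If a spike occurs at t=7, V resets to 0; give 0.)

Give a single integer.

Answer: 0

Derivation:
t=0: input=4 -> V=20
t=1: input=1 -> V=17
t=2: input=2 -> V=20
t=3: input=1 -> V=17
t=4: input=2 -> V=20
t=5: input=1 -> V=17
t=6: input=1 -> V=15
t=7: input=4 -> V=0 FIRE
t=8: input=0 -> V=0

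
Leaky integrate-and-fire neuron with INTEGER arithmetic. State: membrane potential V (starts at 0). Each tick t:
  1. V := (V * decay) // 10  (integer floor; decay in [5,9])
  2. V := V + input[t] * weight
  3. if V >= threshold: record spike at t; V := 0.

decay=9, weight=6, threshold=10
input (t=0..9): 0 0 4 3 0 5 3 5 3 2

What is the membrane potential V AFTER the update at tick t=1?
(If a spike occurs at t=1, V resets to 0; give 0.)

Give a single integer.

Answer: 0

Derivation:
t=0: input=0 -> V=0
t=1: input=0 -> V=0
t=2: input=4 -> V=0 FIRE
t=3: input=3 -> V=0 FIRE
t=4: input=0 -> V=0
t=5: input=5 -> V=0 FIRE
t=6: input=3 -> V=0 FIRE
t=7: input=5 -> V=0 FIRE
t=8: input=3 -> V=0 FIRE
t=9: input=2 -> V=0 FIRE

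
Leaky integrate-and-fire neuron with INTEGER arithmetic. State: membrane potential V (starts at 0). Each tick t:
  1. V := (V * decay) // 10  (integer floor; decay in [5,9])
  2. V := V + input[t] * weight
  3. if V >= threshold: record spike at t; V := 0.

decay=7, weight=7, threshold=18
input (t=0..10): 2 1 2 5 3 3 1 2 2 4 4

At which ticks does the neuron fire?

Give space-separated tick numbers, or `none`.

t=0: input=2 -> V=14
t=1: input=1 -> V=16
t=2: input=2 -> V=0 FIRE
t=3: input=5 -> V=0 FIRE
t=4: input=3 -> V=0 FIRE
t=5: input=3 -> V=0 FIRE
t=6: input=1 -> V=7
t=7: input=2 -> V=0 FIRE
t=8: input=2 -> V=14
t=9: input=4 -> V=0 FIRE
t=10: input=4 -> V=0 FIRE

Answer: 2 3 4 5 7 9 10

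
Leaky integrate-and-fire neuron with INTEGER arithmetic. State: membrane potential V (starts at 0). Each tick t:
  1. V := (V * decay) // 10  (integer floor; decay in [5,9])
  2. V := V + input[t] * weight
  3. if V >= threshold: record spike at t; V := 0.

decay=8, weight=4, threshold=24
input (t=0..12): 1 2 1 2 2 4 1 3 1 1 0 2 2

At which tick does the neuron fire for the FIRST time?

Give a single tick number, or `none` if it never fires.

Answer: 5

Derivation:
t=0: input=1 -> V=4
t=1: input=2 -> V=11
t=2: input=1 -> V=12
t=3: input=2 -> V=17
t=4: input=2 -> V=21
t=5: input=4 -> V=0 FIRE
t=6: input=1 -> V=4
t=7: input=3 -> V=15
t=8: input=1 -> V=16
t=9: input=1 -> V=16
t=10: input=0 -> V=12
t=11: input=2 -> V=17
t=12: input=2 -> V=21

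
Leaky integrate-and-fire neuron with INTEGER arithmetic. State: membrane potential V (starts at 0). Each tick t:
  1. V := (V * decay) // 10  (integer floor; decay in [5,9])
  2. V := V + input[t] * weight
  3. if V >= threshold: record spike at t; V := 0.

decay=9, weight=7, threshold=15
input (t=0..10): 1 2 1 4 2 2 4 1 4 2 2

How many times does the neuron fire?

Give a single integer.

Answer: 6

Derivation:
t=0: input=1 -> V=7
t=1: input=2 -> V=0 FIRE
t=2: input=1 -> V=7
t=3: input=4 -> V=0 FIRE
t=4: input=2 -> V=14
t=5: input=2 -> V=0 FIRE
t=6: input=4 -> V=0 FIRE
t=7: input=1 -> V=7
t=8: input=4 -> V=0 FIRE
t=9: input=2 -> V=14
t=10: input=2 -> V=0 FIRE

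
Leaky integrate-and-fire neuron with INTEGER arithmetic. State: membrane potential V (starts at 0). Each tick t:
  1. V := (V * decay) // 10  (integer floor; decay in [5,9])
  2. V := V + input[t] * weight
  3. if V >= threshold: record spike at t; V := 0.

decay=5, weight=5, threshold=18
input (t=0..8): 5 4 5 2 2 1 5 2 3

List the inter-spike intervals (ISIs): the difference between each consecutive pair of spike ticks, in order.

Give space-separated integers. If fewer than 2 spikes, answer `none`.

t=0: input=5 -> V=0 FIRE
t=1: input=4 -> V=0 FIRE
t=2: input=5 -> V=0 FIRE
t=3: input=2 -> V=10
t=4: input=2 -> V=15
t=5: input=1 -> V=12
t=6: input=5 -> V=0 FIRE
t=7: input=2 -> V=10
t=8: input=3 -> V=0 FIRE

Answer: 1 1 4 2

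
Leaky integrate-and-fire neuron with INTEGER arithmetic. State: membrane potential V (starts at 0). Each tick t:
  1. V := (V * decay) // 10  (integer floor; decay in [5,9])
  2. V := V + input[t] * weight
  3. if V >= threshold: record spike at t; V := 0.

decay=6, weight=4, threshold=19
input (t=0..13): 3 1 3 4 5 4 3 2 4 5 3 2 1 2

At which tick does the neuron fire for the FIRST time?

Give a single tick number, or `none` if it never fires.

Answer: 3

Derivation:
t=0: input=3 -> V=12
t=1: input=1 -> V=11
t=2: input=3 -> V=18
t=3: input=4 -> V=0 FIRE
t=4: input=5 -> V=0 FIRE
t=5: input=4 -> V=16
t=6: input=3 -> V=0 FIRE
t=7: input=2 -> V=8
t=8: input=4 -> V=0 FIRE
t=9: input=5 -> V=0 FIRE
t=10: input=3 -> V=12
t=11: input=2 -> V=15
t=12: input=1 -> V=13
t=13: input=2 -> V=15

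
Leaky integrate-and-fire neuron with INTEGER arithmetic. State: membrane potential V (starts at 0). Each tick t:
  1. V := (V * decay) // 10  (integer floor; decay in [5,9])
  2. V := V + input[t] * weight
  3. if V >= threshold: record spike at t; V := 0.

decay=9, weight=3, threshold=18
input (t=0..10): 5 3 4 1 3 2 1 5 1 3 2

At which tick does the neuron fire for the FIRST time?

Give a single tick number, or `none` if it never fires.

t=0: input=5 -> V=15
t=1: input=3 -> V=0 FIRE
t=2: input=4 -> V=12
t=3: input=1 -> V=13
t=4: input=3 -> V=0 FIRE
t=5: input=2 -> V=6
t=6: input=1 -> V=8
t=7: input=5 -> V=0 FIRE
t=8: input=1 -> V=3
t=9: input=3 -> V=11
t=10: input=2 -> V=15

Answer: 1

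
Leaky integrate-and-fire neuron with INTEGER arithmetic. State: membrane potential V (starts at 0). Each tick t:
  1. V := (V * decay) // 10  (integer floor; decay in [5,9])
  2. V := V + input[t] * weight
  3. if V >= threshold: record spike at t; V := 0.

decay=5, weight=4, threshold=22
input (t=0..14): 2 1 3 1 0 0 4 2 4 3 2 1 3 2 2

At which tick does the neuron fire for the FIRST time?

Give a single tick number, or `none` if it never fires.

t=0: input=2 -> V=8
t=1: input=1 -> V=8
t=2: input=3 -> V=16
t=3: input=1 -> V=12
t=4: input=0 -> V=6
t=5: input=0 -> V=3
t=6: input=4 -> V=17
t=7: input=2 -> V=16
t=8: input=4 -> V=0 FIRE
t=9: input=3 -> V=12
t=10: input=2 -> V=14
t=11: input=1 -> V=11
t=12: input=3 -> V=17
t=13: input=2 -> V=16
t=14: input=2 -> V=16

Answer: 8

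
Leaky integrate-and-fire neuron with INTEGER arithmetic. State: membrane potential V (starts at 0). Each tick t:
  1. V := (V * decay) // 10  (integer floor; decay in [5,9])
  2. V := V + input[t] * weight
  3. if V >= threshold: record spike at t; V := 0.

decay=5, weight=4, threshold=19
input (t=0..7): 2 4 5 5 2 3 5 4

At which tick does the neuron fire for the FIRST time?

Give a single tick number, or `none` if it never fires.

Answer: 1

Derivation:
t=0: input=2 -> V=8
t=1: input=4 -> V=0 FIRE
t=2: input=5 -> V=0 FIRE
t=3: input=5 -> V=0 FIRE
t=4: input=2 -> V=8
t=5: input=3 -> V=16
t=6: input=5 -> V=0 FIRE
t=7: input=4 -> V=16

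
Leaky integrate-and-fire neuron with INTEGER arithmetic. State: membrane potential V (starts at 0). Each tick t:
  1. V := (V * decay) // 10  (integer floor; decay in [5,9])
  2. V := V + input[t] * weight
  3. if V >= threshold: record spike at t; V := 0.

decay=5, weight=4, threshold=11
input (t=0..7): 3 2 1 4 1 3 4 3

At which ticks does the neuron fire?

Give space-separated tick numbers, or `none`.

t=0: input=3 -> V=0 FIRE
t=1: input=2 -> V=8
t=2: input=1 -> V=8
t=3: input=4 -> V=0 FIRE
t=4: input=1 -> V=4
t=5: input=3 -> V=0 FIRE
t=6: input=4 -> V=0 FIRE
t=7: input=3 -> V=0 FIRE

Answer: 0 3 5 6 7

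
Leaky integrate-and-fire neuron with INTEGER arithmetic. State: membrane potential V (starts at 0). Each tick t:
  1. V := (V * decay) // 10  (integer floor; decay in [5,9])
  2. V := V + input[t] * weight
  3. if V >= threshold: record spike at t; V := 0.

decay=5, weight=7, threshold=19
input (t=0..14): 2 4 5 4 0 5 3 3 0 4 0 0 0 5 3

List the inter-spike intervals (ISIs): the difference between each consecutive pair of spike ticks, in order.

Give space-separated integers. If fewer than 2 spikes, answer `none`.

t=0: input=2 -> V=14
t=1: input=4 -> V=0 FIRE
t=2: input=5 -> V=0 FIRE
t=3: input=4 -> V=0 FIRE
t=4: input=0 -> V=0
t=5: input=5 -> V=0 FIRE
t=6: input=3 -> V=0 FIRE
t=7: input=3 -> V=0 FIRE
t=8: input=0 -> V=0
t=9: input=4 -> V=0 FIRE
t=10: input=0 -> V=0
t=11: input=0 -> V=0
t=12: input=0 -> V=0
t=13: input=5 -> V=0 FIRE
t=14: input=3 -> V=0 FIRE

Answer: 1 1 2 1 1 2 4 1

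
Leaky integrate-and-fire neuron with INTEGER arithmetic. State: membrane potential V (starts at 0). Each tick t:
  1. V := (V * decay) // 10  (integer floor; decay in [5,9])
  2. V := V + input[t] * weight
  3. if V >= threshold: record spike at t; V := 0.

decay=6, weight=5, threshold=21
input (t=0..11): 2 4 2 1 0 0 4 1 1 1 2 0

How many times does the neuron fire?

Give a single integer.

Answer: 2

Derivation:
t=0: input=2 -> V=10
t=1: input=4 -> V=0 FIRE
t=2: input=2 -> V=10
t=3: input=1 -> V=11
t=4: input=0 -> V=6
t=5: input=0 -> V=3
t=6: input=4 -> V=0 FIRE
t=7: input=1 -> V=5
t=8: input=1 -> V=8
t=9: input=1 -> V=9
t=10: input=2 -> V=15
t=11: input=0 -> V=9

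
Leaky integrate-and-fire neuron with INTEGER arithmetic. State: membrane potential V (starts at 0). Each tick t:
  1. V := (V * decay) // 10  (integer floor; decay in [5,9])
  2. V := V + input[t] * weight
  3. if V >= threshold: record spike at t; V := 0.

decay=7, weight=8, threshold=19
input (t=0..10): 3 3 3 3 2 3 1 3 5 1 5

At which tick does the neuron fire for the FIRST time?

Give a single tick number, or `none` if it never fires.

Answer: 0

Derivation:
t=0: input=3 -> V=0 FIRE
t=1: input=3 -> V=0 FIRE
t=2: input=3 -> V=0 FIRE
t=3: input=3 -> V=0 FIRE
t=4: input=2 -> V=16
t=5: input=3 -> V=0 FIRE
t=6: input=1 -> V=8
t=7: input=3 -> V=0 FIRE
t=8: input=5 -> V=0 FIRE
t=9: input=1 -> V=8
t=10: input=5 -> V=0 FIRE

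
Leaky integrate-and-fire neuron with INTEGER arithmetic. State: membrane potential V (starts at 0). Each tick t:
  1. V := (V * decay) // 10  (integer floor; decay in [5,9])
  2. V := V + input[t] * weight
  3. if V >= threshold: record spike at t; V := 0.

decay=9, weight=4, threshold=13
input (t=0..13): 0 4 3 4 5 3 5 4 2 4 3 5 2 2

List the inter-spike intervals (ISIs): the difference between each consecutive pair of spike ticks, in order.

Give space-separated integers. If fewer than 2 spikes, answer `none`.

Answer: 2 1 2 1 2 2 2

Derivation:
t=0: input=0 -> V=0
t=1: input=4 -> V=0 FIRE
t=2: input=3 -> V=12
t=3: input=4 -> V=0 FIRE
t=4: input=5 -> V=0 FIRE
t=5: input=3 -> V=12
t=6: input=5 -> V=0 FIRE
t=7: input=4 -> V=0 FIRE
t=8: input=2 -> V=8
t=9: input=4 -> V=0 FIRE
t=10: input=3 -> V=12
t=11: input=5 -> V=0 FIRE
t=12: input=2 -> V=8
t=13: input=2 -> V=0 FIRE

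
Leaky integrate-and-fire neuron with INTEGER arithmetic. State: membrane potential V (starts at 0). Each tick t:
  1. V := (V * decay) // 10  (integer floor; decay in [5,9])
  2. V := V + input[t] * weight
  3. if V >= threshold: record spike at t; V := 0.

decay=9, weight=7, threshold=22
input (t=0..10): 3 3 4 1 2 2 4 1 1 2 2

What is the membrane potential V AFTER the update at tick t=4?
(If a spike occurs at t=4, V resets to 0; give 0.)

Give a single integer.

t=0: input=3 -> V=21
t=1: input=3 -> V=0 FIRE
t=2: input=4 -> V=0 FIRE
t=3: input=1 -> V=7
t=4: input=2 -> V=20
t=5: input=2 -> V=0 FIRE
t=6: input=4 -> V=0 FIRE
t=7: input=1 -> V=7
t=8: input=1 -> V=13
t=9: input=2 -> V=0 FIRE
t=10: input=2 -> V=14

Answer: 20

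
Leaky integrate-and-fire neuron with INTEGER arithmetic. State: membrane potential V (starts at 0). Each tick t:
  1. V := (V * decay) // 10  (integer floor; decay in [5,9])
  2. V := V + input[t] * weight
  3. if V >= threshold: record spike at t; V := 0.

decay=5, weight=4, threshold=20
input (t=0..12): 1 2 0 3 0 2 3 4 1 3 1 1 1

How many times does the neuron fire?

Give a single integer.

t=0: input=1 -> V=4
t=1: input=2 -> V=10
t=2: input=0 -> V=5
t=3: input=3 -> V=14
t=4: input=0 -> V=7
t=5: input=2 -> V=11
t=6: input=3 -> V=17
t=7: input=4 -> V=0 FIRE
t=8: input=1 -> V=4
t=9: input=3 -> V=14
t=10: input=1 -> V=11
t=11: input=1 -> V=9
t=12: input=1 -> V=8

Answer: 1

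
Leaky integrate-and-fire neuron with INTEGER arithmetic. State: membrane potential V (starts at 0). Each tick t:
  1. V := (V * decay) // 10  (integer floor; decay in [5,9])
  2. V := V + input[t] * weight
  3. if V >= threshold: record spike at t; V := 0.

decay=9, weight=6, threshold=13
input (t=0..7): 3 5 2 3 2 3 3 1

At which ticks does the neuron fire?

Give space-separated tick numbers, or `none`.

Answer: 0 1 3 5 6

Derivation:
t=0: input=3 -> V=0 FIRE
t=1: input=5 -> V=0 FIRE
t=2: input=2 -> V=12
t=3: input=3 -> V=0 FIRE
t=4: input=2 -> V=12
t=5: input=3 -> V=0 FIRE
t=6: input=3 -> V=0 FIRE
t=7: input=1 -> V=6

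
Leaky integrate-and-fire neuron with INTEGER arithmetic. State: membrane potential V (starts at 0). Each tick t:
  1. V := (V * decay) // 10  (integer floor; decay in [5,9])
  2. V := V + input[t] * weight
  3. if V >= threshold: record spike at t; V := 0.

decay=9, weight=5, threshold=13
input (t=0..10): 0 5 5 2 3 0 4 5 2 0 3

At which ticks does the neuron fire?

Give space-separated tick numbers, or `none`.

Answer: 1 2 4 6 7 10

Derivation:
t=0: input=0 -> V=0
t=1: input=5 -> V=0 FIRE
t=2: input=5 -> V=0 FIRE
t=3: input=2 -> V=10
t=4: input=3 -> V=0 FIRE
t=5: input=0 -> V=0
t=6: input=4 -> V=0 FIRE
t=7: input=5 -> V=0 FIRE
t=8: input=2 -> V=10
t=9: input=0 -> V=9
t=10: input=3 -> V=0 FIRE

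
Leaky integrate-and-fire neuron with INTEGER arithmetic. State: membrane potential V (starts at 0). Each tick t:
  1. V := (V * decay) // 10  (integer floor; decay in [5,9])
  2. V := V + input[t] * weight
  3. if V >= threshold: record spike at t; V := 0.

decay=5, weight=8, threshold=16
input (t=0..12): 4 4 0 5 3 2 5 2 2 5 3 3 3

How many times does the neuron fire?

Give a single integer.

t=0: input=4 -> V=0 FIRE
t=1: input=4 -> V=0 FIRE
t=2: input=0 -> V=0
t=3: input=5 -> V=0 FIRE
t=4: input=3 -> V=0 FIRE
t=5: input=2 -> V=0 FIRE
t=6: input=5 -> V=0 FIRE
t=7: input=2 -> V=0 FIRE
t=8: input=2 -> V=0 FIRE
t=9: input=5 -> V=0 FIRE
t=10: input=3 -> V=0 FIRE
t=11: input=3 -> V=0 FIRE
t=12: input=3 -> V=0 FIRE

Answer: 12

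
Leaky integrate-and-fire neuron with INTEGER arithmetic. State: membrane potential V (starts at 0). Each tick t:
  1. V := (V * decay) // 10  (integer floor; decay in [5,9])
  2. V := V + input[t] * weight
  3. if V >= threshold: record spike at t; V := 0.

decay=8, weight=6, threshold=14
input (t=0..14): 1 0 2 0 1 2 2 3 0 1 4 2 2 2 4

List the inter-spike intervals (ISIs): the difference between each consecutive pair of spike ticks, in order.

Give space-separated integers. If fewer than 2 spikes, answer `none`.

t=0: input=1 -> V=6
t=1: input=0 -> V=4
t=2: input=2 -> V=0 FIRE
t=3: input=0 -> V=0
t=4: input=1 -> V=6
t=5: input=2 -> V=0 FIRE
t=6: input=2 -> V=12
t=7: input=3 -> V=0 FIRE
t=8: input=0 -> V=0
t=9: input=1 -> V=6
t=10: input=4 -> V=0 FIRE
t=11: input=2 -> V=12
t=12: input=2 -> V=0 FIRE
t=13: input=2 -> V=12
t=14: input=4 -> V=0 FIRE

Answer: 3 2 3 2 2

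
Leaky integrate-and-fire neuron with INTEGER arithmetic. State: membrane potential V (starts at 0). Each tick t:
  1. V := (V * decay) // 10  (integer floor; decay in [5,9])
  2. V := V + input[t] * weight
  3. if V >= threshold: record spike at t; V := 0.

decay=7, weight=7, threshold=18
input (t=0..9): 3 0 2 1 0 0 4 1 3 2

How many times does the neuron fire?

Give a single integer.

t=0: input=3 -> V=0 FIRE
t=1: input=0 -> V=0
t=2: input=2 -> V=14
t=3: input=1 -> V=16
t=4: input=0 -> V=11
t=5: input=0 -> V=7
t=6: input=4 -> V=0 FIRE
t=7: input=1 -> V=7
t=8: input=3 -> V=0 FIRE
t=9: input=2 -> V=14

Answer: 3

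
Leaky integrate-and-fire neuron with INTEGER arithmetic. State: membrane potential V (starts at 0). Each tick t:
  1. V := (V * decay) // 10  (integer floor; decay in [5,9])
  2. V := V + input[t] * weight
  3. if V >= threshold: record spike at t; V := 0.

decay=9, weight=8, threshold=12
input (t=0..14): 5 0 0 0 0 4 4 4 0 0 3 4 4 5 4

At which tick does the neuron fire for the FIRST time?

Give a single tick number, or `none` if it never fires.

Answer: 0

Derivation:
t=0: input=5 -> V=0 FIRE
t=1: input=0 -> V=0
t=2: input=0 -> V=0
t=3: input=0 -> V=0
t=4: input=0 -> V=0
t=5: input=4 -> V=0 FIRE
t=6: input=4 -> V=0 FIRE
t=7: input=4 -> V=0 FIRE
t=8: input=0 -> V=0
t=9: input=0 -> V=0
t=10: input=3 -> V=0 FIRE
t=11: input=4 -> V=0 FIRE
t=12: input=4 -> V=0 FIRE
t=13: input=5 -> V=0 FIRE
t=14: input=4 -> V=0 FIRE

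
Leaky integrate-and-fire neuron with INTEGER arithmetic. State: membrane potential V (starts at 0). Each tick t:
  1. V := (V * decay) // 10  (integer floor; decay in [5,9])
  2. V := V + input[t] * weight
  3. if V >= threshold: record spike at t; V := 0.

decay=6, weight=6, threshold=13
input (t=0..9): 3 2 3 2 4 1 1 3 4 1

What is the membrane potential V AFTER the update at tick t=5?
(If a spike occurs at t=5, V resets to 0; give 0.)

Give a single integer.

Answer: 6

Derivation:
t=0: input=3 -> V=0 FIRE
t=1: input=2 -> V=12
t=2: input=3 -> V=0 FIRE
t=3: input=2 -> V=12
t=4: input=4 -> V=0 FIRE
t=5: input=1 -> V=6
t=6: input=1 -> V=9
t=7: input=3 -> V=0 FIRE
t=8: input=4 -> V=0 FIRE
t=9: input=1 -> V=6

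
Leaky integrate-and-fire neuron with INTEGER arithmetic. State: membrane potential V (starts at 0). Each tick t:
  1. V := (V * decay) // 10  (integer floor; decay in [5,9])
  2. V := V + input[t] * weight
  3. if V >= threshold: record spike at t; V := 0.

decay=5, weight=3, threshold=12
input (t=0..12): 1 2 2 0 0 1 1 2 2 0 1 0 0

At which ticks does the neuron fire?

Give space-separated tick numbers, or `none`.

Answer: none

Derivation:
t=0: input=1 -> V=3
t=1: input=2 -> V=7
t=2: input=2 -> V=9
t=3: input=0 -> V=4
t=4: input=0 -> V=2
t=5: input=1 -> V=4
t=6: input=1 -> V=5
t=7: input=2 -> V=8
t=8: input=2 -> V=10
t=9: input=0 -> V=5
t=10: input=1 -> V=5
t=11: input=0 -> V=2
t=12: input=0 -> V=1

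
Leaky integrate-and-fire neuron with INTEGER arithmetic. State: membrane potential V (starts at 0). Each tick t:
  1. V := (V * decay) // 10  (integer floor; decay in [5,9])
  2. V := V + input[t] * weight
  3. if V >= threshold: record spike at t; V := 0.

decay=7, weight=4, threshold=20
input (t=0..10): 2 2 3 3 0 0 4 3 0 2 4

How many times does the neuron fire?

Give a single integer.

t=0: input=2 -> V=8
t=1: input=2 -> V=13
t=2: input=3 -> V=0 FIRE
t=3: input=3 -> V=12
t=4: input=0 -> V=8
t=5: input=0 -> V=5
t=6: input=4 -> V=19
t=7: input=3 -> V=0 FIRE
t=8: input=0 -> V=0
t=9: input=2 -> V=8
t=10: input=4 -> V=0 FIRE

Answer: 3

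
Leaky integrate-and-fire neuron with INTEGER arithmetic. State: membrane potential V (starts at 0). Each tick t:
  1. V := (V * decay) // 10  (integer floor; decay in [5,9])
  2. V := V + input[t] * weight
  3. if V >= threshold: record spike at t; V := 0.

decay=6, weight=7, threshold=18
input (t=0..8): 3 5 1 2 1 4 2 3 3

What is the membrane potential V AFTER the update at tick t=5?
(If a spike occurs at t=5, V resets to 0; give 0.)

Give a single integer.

t=0: input=3 -> V=0 FIRE
t=1: input=5 -> V=0 FIRE
t=2: input=1 -> V=7
t=3: input=2 -> V=0 FIRE
t=4: input=1 -> V=7
t=5: input=4 -> V=0 FIRE
t=6: input=2 -> V=14
t=7: input=3 -> V=0 FIRE
t=8: input=3 -> V=0 FIRE

Answer: 0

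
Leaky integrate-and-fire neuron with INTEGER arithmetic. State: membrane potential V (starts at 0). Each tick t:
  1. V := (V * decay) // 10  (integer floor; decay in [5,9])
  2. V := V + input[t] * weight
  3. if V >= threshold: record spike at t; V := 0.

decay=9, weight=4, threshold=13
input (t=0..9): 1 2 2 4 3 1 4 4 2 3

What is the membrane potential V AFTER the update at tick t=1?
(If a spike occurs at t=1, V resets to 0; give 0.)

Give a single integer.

t=0: input=1 -> V=4
t=1: input=2 -> V=11
t=2: input=2 -> V=0 FIRE
t=3: input=4 -> V=0 FIRE
t=4: input=3 -> V=12
t=5: input=1 -> V=0 FIRE
t=6: input=4 -> V=0 FIRE
t=7: input=4 -> V=0 FIRE
t=8: input=2 -> V=8
t=9: input=3 -> V=0 FIRE

Answer: 11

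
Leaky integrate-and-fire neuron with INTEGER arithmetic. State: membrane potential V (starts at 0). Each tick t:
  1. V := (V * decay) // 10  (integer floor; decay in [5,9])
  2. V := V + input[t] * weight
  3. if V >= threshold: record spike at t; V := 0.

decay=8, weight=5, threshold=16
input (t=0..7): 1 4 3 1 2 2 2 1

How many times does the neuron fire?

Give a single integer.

t=0: input=1 -> V=5
t=1: input=4 -> V=0 FIRE
t=2: input=3 -> V=15
t=3: input=1 -> V=0 FIRE
t=4: input=2 -> V=10
t=5: input=2 -> V=0 FIRE
t=6: input=2 -> V=10
t=7: input=1 -> V=13

Answer: 3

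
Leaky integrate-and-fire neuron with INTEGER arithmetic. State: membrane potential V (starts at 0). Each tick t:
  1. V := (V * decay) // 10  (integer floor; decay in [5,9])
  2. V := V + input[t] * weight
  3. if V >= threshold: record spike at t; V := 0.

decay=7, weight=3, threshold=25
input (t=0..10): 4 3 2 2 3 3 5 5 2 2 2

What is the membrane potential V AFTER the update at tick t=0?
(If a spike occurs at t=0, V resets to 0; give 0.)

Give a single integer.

t=0: input=4 -> V=12
t=1: input=3 -> V=17
t=2: input=2 -> V=17
t=3: input=2 -> V=17
t=4: input=3 -> V=20
t=5: input=3 -> V=23
t=6: input=5 -> V=0 FIRE
t=7: input=5 -> V=15
t=8: input=2 -> V=16
t=9: input=2 -> V=17
t=10: input=2 -> V=17

Answer: 12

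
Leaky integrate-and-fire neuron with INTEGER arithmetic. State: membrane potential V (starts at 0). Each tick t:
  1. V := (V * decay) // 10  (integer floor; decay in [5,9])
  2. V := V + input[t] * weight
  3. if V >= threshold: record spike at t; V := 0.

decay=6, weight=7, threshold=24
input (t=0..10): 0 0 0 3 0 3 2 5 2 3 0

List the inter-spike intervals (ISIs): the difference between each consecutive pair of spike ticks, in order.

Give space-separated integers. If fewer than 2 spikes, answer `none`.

t=0: input=0 -> V=0
t=1: input=0 -> V=0
t=2: input=0 -> V=0
t=3: input=3 -> V=21
t=4: input=0 -> V=12
t=5: input=3 -> V=0 FIRE
t=6: input=2 -> V=14
t=7: input=5 -> V=0 FIRE
t=8: input=2 -> V=14
t=9: input=3 -> V=0 FIRE
t=10: input=0 -> V=0

Answer: 2 2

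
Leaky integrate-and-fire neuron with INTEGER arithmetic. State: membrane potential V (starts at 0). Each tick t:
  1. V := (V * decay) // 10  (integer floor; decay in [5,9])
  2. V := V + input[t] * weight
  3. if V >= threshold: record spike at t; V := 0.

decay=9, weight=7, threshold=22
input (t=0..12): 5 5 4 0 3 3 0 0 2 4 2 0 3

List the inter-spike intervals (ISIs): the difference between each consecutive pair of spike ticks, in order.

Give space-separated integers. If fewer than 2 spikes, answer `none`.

t=0: input=5 -> V=0 FIRE
t=1: input=5 -> V=0 FIRE
t=2: input=4 -> V=0 FIRE
t=3: input=0 -> V=0
t=4: input=3 -> V=21
t=5: input=3 -> V=0 FIRE
t=6: input=0 -> V=0
t=7: input=0 -> V=0
t=8: input=2 -> V=14
t=9: input=4 -> V=0 FIRE
t=10: input=2 -> V=14
t=11: input=0 -> V=12
t=12: input=3 -> V=0 FIRE

Answer: 1 1 3 4 3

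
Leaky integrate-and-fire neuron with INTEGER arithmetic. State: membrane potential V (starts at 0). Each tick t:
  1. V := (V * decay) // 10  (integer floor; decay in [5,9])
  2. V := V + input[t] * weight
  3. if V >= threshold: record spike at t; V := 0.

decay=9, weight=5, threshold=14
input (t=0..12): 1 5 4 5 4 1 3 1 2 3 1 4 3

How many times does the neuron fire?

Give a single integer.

t=0: input=1 -> V=5
t=1: input=5 -> V=0 FIRE
t=2: input=4 -> V=0 FIRE
t=3: input=5 -> V=0 FIRE
t=4: input=4 -> V=0 FIRE
t=5: input=1 -> V=5
t=6: input=3 -> V=0 FIRE
t=7: input=1 -> V=5
t=8: input=2 -> V=0 FIRE
t=9: input=3 -> V=0 FIRE
t=10: input=1 -> V=5
t=11: input=4 -> V=0 FIRE
t=12: input=3 -> V=0 FIRE

Answer: 9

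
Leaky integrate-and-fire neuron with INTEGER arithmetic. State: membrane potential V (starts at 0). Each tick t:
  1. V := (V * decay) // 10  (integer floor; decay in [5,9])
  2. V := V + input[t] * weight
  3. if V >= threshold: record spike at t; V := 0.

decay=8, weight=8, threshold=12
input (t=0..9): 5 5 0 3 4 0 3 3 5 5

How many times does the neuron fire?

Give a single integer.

t=0: input=5 -> V=0 FIRE
t=1: input=5 -> V=0 FIRE
t=2: input=0 -> V=0
t=3: input=3 -> V=0 FIRE
t=4: input=4 -> V=0 FIRE
t=5: input=0 -> V=0
t=6: input=3 -> V=0 FIRE
t=7: input=3 -> V=0 FIRE
t=8: input=5 -> V=0 FIRE
t=9: input=5 -> V=0 FIRE

Answer: 8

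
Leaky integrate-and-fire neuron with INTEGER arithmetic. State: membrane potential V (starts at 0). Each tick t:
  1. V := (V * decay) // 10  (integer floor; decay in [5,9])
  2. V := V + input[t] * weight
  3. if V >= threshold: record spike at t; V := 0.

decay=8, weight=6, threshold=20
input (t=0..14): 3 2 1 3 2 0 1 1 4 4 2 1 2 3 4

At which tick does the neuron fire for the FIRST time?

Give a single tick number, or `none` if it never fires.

t=0: input=3 -> V=18
t=1: input=2 -> V=0 FIRE
t=2: input=1 -> V=6
t=3: input=3 -> V=0 FIRE
t=4: input=2 -> V=12
t=5: input=0 -> V=9
t=6: input=1 -> V=13
t=7: input=1 -> V=16
t=8: input=4 -> V=0 FIRE
t=9: input=4 -> V=0 FIRE
t=10: input=2 -> V=12
t=11: input=1 -> V=15
t=12: input=2 -> V=0 FIRE
t=13: input=3 -> V=18
t=14: input=4 -> V=0 FIRE

Answer: 1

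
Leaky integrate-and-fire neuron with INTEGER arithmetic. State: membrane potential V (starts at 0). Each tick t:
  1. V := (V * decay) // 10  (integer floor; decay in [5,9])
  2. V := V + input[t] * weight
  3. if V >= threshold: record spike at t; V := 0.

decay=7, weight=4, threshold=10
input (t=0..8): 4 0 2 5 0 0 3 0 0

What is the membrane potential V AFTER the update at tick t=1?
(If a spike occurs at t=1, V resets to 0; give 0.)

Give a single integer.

Answer: 0

Derivation:
t=0: input=4 -> V=0 FIRE
t=1: input=0 -> V=0
t=2: input=2 -> V=8
t=3: input=5 -> V=0 FIRE
t=4: input=0 -> V=0
t=5: input=0 -> V=0
t=6: input=3 -> V=0 FIRE
t=7: input=0 -> V=0
t=8: input=0 -> V=0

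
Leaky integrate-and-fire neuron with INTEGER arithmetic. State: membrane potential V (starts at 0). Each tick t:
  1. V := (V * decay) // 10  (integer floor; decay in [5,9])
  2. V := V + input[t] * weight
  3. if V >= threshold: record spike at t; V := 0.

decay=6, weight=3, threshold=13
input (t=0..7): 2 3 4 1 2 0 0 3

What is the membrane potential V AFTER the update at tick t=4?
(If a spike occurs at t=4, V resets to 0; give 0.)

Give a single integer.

t=0: input=2 -> V=6
t=1: input=3 -> V=12
t=2: input=4 -> V=0 FIRE
t=3: input=1 -> V=3
t=4: input=2 -> V=7
t=5: input=0 -> V=4
t=6: input=0 -> V=2
t=7: input=3 -> V=10

Answer: 7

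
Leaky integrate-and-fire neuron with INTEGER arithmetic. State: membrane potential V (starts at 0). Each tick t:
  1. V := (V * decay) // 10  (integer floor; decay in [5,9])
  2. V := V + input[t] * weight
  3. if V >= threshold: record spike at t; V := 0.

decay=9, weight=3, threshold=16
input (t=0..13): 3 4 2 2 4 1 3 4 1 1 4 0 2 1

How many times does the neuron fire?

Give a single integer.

Answer: 4

Derivation:
t=0: input=3 -> V=9
t=1: input=4 -> V=0 FIRE
t=2: input=2 -> V=6
t=3: input=2 -> V=11
t=4: input=4 -> V=0 FIRE
t=5: input=1 -> V=3
t=6: input=3 -> V=11
t=7: input=4 -> V=0 FIRE
t=8: input=1 -> V=3
t=9: input=1 -> V=5
t=10: input=4 -> V=0 FIRE
t=11: input=0 -> V=0
t=12: input=2 -> V=6
t=13: input=1 -> V=8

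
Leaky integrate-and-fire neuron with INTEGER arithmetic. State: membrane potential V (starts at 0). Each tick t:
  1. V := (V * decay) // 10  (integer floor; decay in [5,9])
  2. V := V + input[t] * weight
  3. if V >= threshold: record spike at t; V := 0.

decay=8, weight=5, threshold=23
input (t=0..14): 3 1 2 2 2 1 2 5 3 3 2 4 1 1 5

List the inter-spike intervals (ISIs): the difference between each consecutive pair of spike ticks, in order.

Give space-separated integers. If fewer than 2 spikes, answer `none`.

t=0: input=3 -> V=15
t=1: input=1 -> V=17
t=2: input=2 -> V=0 FIRE
t=3: input=2 -> V=10
t=4: input=2 -> V=18
t=5: input=1 -> V=19
t=6: input=2 -> V=0 FIRE
t=7: input=5 -> V=0 FIRE
t=8: input=3 -> V=15
t=9: input=3 -> V=0 FIRE
t=10: input=2 -> V=10
t=11: input=4 -> V=0 FIRE
t=12: input=1 -> V=5
t=13: input=1 -> V=9
t=14: input=5 -> V=0 FIRE

Answer: 4 1 2 2 3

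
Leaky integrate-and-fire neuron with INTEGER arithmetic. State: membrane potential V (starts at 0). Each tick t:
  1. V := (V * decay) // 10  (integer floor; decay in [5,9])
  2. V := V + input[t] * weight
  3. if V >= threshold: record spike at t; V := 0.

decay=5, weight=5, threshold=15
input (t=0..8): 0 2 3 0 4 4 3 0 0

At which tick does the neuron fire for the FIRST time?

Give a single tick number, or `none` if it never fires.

t=0: input=0 -> V=0
t=1: input=2 -> V=10
t=2: input=3 -> V=0 FIRE
t=3: input=0 -> V=0
t=4: input=4 -> V=0 FIRE
t=5: input=4 -> V=0 FIRE
t=6: input=3 -> V=0 FIRE
t=7: input=0 -> V=0
t=8: input=0 -> V=0

Answer: 2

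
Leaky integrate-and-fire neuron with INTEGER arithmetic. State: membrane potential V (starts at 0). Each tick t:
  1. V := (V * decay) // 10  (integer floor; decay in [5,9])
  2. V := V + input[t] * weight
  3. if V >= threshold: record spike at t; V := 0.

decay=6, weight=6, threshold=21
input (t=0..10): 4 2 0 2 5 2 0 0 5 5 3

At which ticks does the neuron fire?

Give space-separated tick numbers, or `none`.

t=0: input=4 -> V=0 FIRE
t=1: input=2 -> V=12
t=2: input=0 -> V=7
t=3: input=2 -> V=16
t=4: input=5 -> V=0 FIRE
t=5: input=2 -> V=12
t=6: input=0 -> V=7
t=7: input=0 -> V=4
t=8: input=5 -> V=0 FIRE
t=9: input=5 -> V=0 FIRE
t=10: input=3 -> V=18

Answer: 0 4 8 9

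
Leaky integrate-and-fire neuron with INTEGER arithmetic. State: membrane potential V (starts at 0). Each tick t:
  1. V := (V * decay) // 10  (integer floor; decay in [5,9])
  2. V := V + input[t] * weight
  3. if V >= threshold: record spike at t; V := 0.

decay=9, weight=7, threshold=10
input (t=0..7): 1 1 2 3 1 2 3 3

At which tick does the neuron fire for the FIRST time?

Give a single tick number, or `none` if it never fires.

t=0: input=1 -> V=7
t=1: input=1 -> V=0 FIRE
t=2: input=2 -> V=0 FIRE
t=3: input=3 -> V=0 FIRE
t=4: input=1 -> V=7
t=5: input=2 -> V=0 FIRE
t=6: input=3 -> V=0 FIRE
t=7: input=3 -> V=0 FIRE

Answer: 1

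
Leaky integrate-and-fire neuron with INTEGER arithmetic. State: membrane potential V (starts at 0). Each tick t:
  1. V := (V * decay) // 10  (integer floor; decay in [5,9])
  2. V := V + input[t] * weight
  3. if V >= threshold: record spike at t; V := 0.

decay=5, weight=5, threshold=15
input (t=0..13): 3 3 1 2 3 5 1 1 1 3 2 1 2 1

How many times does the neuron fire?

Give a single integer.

Answer: 6

Derivation:
t=0: input=3 -> V=0 FIRE
t=1: input=3 -> V=0 FIRE
t=2: input=1 -> V=5
t=3: input=2 -> V=12
t=4: input=3 -> V=0 FIRE
t=5: input=5 -> V=0 FIRE
t=6: input=1 -> V=5
t=7: input=1 -> V=7
t=8: input=1 -> V=8
t=9: input=3 -> V=0 FIRE
t=10: input=2 -> V=10
t=11: input=1 -> V=10
t=12: input=2 -> V=0 FIRE
t=13: input=1 -> V=5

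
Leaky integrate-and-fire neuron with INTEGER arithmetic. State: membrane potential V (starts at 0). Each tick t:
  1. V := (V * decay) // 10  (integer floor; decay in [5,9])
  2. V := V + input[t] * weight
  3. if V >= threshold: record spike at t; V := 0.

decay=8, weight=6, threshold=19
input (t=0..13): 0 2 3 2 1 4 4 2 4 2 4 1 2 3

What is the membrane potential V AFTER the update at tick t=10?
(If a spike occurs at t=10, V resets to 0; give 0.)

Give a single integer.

t=0: input=0 -> V=0
t=1: input=2 -> V=12
t=2: input=3 -> V=0 FIRE
t=3: input=2 -> V=12
t=4: input=1 -> V=15
t=5: input=4 -> V=0 FIRE
t=6: input=4 -> V=0 FIRE
t=7: input=2 -> V=12
t=8: input=4 -> V=0 FIRE
t=9: input=2 -> V=12
t=10: input=4 -> V=0 FIRE
t=11: input=1 -> V=6
t=12: input=2 -> V=16
t=13: input=3 -> V=0 FIRE

Answer: 0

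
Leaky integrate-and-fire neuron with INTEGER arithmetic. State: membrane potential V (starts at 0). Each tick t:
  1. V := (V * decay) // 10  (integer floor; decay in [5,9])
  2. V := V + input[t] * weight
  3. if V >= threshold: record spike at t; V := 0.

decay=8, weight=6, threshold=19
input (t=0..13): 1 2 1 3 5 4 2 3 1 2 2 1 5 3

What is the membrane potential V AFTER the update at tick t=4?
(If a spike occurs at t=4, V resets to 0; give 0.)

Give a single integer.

Answer: 0

Derivation:
t=0: input=1 -> V=6
t=1: input=2 -> V=16
t=2: input=1 -> V=18
t=3: input=3 -> V=0 FIRE
t=4: input=5 -> V=0 FIRE
t=5: input=4 -> V=0 FIRE
t=6: input=2 -> V=12
t=7: input=3 -> V=0 FIRE
t=8: input=1 -> V=6
t=9: input=2 -> V=16
t=10: input=2 -> V=0 FIRE
t=11: input=1 -> V=6
t=12: input=5 -> V=0 FIRE
t=13: input=3 -> V=18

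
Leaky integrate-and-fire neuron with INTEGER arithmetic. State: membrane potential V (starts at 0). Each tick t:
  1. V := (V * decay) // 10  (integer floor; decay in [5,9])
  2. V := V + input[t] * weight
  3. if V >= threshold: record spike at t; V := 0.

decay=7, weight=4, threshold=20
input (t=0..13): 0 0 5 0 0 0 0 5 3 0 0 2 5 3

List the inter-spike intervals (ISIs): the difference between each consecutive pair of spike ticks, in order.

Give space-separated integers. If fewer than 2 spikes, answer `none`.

Answer: 5 5

Derivation:
t=0: input=0 -> V=0
t=1: input=0 -> V=0
t=2: input=5 -> V=0 FIRE
t=3: input=0 -> V=0
t=4: input=0 -> V=0
t=5: input=0 -> V=0
t=6: input=0 -> V=0
t=7: input=5 -> V=0 FIRE
t=8: input=3 -> V=12
t=9: input=0 -> V=8
t=10: input=0 -> V=5
t=11: input=2 -> V=11
t=12: input=5 -> V=0 FIRE
t=13: input=3 -> V=12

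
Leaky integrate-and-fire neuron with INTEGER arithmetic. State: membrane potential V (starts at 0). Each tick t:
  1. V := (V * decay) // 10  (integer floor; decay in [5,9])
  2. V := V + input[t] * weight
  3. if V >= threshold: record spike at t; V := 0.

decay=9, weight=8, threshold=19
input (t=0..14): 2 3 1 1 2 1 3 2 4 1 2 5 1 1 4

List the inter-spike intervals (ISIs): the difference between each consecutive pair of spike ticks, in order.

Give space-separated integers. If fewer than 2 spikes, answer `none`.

Answer: 3 2 2 2 1 3

Derivation:
t=0: input=2 -> V=16
t=1: input=3 -> V=0 FIRE
t=2: input=1 -> V=8
t=3: input=1 -> V=15
t=4: input=2 -> V=0 FIRE
t=5: input=1 -> V=8
t=6: input=3 -> V=0 FIRE
t=7: input=2 -> V=16
t=8: input=4 -> V=0 FIRE
t=9: input=1 -> V=8
t=10: input=2 -> V=0 FIRE
t=11: input=5 -> V=0 FIRE
t=12: input=1 -> V=8
t=13: input=1 -> V=15
t=14: input=4 -> V=0 FIRE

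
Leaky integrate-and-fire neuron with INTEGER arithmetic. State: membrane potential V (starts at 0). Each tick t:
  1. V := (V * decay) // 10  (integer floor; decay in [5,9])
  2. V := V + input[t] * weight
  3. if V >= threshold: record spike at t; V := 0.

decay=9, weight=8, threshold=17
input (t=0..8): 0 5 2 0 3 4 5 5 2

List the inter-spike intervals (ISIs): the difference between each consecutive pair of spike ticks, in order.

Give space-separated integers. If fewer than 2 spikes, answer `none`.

t=0: input=0 -> V=0
t=1: input=5 -> V=0 FIRE
t=2: input=2 -> V=16
t=3: input=0 -> V=14
t=4: input=3 -> V=0 FIRE
t=5: input=4 -> V=0 FIRE
t=6: input=5 -> V=0 FIRE
t=7: input=5 -> V=0 FIRE
t=8: input=2 -> V=16

Answer: 3 1 1 1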